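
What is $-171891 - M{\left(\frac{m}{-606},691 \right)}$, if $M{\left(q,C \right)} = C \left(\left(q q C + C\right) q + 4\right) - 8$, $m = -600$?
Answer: $- \frac{1144498346847}{1030301} \approx -1.1108 \cdot 10^{6}$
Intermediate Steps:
$M{\left(q,C \right)} = -8 + C \left(4 + q \left(C + C q^{2}\right)\right)$ ($M{\left(q,C \right)} = C \left(\left(q^{2} C + C\right) q + 4\right) - 8 = C \left(\left(C q^{2} + C\right) q + 4\right) - 8 = C \left(\left(C + C q^{2}\right) q + 4\right) - 8 = C \left(q \left(C + C q^{2}\right) + 4\right) - 8 = C \left(4 + q \left(C + C q^{2}\right)\right) - 8 = -8 + C \left(4 + q \left(C + C q^{2}\right)\right)$)
$-171891 - M{\left(\frac{m}{-606},691 \right)} = -171891 - \left(-8 + 4 \cdot 691 + - \frac{600}{-606} \cdot 691^{2} + 691^{2} \left(- \frac{600}{-606}\right)^{3}\right) = -171891 - \left(-8 + 2764 + \left(-600\right) \left(- \frac{1}{606}\right) 477481 + 477481 \left(\left(-600\right) \left(- \frac{1}{606}\right)\right)^{3}\right) = -171891 - \left(-8 + 2764 + \frac{100}{101} \cdot 477481 + 477481 \left(\frac{100}{101}\right)^{3}\right) = -171891 - \left(-8 + 2764 + \frac{47748100}{101} + 477481 \cdot \frac{1000000}{1030301}\right) = -171891 - \left(-8 + 2764 + \frac{47748100}{101} + \frac{477481000000}{1030301}\right) = -171891 - \frac{967398877656}{1030301} = - \frac{1144498346847}{1030301}$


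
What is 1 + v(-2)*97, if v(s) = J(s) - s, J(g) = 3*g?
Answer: -387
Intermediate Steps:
v(s) = 2*s (v(s) = 3*s - s = 2*s)
1 + v(-2)*97 = 1 + (2*(-2))*97 = 1 - 4*97 = 1 - 388 = -387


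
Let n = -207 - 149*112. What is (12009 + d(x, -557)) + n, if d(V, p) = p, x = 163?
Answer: -5443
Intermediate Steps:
n = -16895 (n = -207 - 16688 = -16895)
(12009 + d(x, -557)) + n = (12009 - 557) - 16895 = 11452 - 16895 = -5443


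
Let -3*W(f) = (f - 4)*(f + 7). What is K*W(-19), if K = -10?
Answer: 920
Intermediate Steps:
W(f) = -(-4 + f)*(7 + f)/3 (W(f) = -(f - 4)*(f + 7)/3 = -(-4 + f)*(7 + f)/3)
K*W(-19) = -10*(28/3 - 1*(-19) - ⅓*(-19)²) = -10*(28/3 + 19 - ⅓*361) = -10*(28/3 + 19 - 361/3) = -10*(-92) = 920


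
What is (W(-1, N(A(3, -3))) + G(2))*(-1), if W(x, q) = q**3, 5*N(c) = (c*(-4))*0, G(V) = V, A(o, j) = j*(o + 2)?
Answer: -2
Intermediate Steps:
A(o, j) = j*(2 + o)
N(c) = 0 (N(c) = ((c*(-4))*0)/5 = (-4*c*0)/5 = (1/5)*0 = 0)
(W(-1, N(A(3, -3))) + G(2))*(-1) = (0**3 + 2)*(-1) = (0 + 2)*(-1) = 2*(-1) = -2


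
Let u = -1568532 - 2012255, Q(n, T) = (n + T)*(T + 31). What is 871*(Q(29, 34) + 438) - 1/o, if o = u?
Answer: 14137817207242/3580787 ≈ 3.9482e+6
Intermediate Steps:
Q(n, T) = (31 + T)*(T + n) (Q(n, T) = (T + n)*(31 + T) = (31 + T)*(T + n))
u = -3580787
o = -3580787
871*(Q(29, 34) + 438) - 1/o = 871*((34**2 + 31*34 + 31*29 + 34*29) + 438) - 1/(-3580787) = 871*((1156 + 1054 + 899 + 986) + 438) - 1*(-1/3580787) = 871*(4095 + 438) + 1/3580787 = 871*4533 + 1/3580787 = 3948243 + 1/3580787 = 14137817207242/3580787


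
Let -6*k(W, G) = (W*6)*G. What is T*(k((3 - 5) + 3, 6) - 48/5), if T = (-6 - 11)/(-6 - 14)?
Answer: -663/50 ≈ -13.260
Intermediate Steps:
k(W, G) = -G*W (k(W, G) = -W*6*G/6 = -6*W*G/6 = -G*W)
T = 17/20 (T = -17/(-20) = -17*(-1/20) = 17/20 ≈ 0.85000)
T*(k((3 - 5) + 3, 6) - 48/5) = 17*(-1*6*((3 - 5) + 3) - 48/5)/20 = 17*(-1*6*(-2 + 3) - 48*⅕)/20 = 17*(-1*6*1 - 48/5)/20 = 17*(-6 - 48/5)/20 = (17/20)*(-78/5) = -663/50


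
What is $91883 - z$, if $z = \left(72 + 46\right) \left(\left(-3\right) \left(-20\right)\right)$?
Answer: $84803$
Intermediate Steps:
$z = 7080$ ($z = 118 \cdot 60 = 7080$)
$91883 - z = 91883 - 7080 = 84803$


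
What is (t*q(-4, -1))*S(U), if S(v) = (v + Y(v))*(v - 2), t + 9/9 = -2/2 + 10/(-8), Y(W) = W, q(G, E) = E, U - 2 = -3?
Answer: 39/2 ≈ 19.500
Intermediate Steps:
U = -1 (U = 2 - 3 = -1)
t = -13/4 (t = -1 + (-2/2 + 10/(-8)) = -1 + (-2*1/2 + 10*(-1/8)) = -1 + (-1 - 5/4) = -1 - 9/4 = -13/4 ≈ -3.2500)
S(v) = 2*v*(-2 + v) (S(v) = (v + v)*(v - 2) = (2*v)*(-2 + v) = 2*v*(-2 + v))
(t*q(-4, -1))*S(U) = (-13/4*(-1))*(2*(-1)*(-2 - 1)) = 13*(2*(-1)*(-3))/4 = (13/4)*6 = 39/2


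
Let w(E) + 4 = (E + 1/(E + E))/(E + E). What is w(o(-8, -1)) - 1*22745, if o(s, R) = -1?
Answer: -90993/4 ≈ -22748.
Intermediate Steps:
w(E) = -4 + (E + 1/(2*E))/(2*E) (w(E) = -4 + (E + 1/(E + E))/(E + E) = -4 + (E + 1/(2*E))/((2*E)) = -4 + (E + 1/(2*E))*(1/(2*E)) = -4 + (E + 1/(2*E))/(2*E))
w(o(-8, -1)) - 1*22745 = (-7/2 + (1/4)/(-1)**2) - 1*22745 = (-7/2 + (1/4)*1) - 22745 = (-7/2 + 1/4) - 22745 = -13/4 - 22745 = -90993/4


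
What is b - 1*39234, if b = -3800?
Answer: -43034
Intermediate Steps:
b - 1*39234 = -3800 - 1*39234 = -3800 - 39234 = -43034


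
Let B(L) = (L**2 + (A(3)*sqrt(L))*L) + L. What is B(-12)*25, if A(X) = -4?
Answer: 3300 + 2400*I*sqrt(3) ≈ 3300.0 + 4156.9*I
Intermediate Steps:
B(L) = L + L**2 - 4*L**(3/2) (B(L) = (L**2 + (-4*sqrt(L))*L) + L = (L**2 - 4*L**(3/2)) + L = L + L**2 - 4*L**(3/2))
B(-12)*25 = (-12 + (-12)**2 - (-96)*I*sqrt(3))*25 = (-12 + 144 - (-96)*I*sqrt(3))*25 = (-12 + 144 + 96*I*sqrt(3))*25 = (132 + 96*I*sqrt(3))*25 = 3300 + 2400*I*sqrt(3)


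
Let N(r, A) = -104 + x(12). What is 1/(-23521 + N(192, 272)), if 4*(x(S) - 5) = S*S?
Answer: -1/23584 ≈ -4.2402e-5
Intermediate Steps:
x(S) = 5 + S²/4 (x(S) = 5 + (S*S)/4 = 5 + S²/4)
N(r, A) = -63 (N(r, A) = -104 + (5 + (¼)*12²) = -104 + (5 + (¼)*144) = -104 + (5 + 36) = -104 + 41 = -63)
1/(-23521 + N(192, 272)) = 1/(-23521 - 63) = 1/(-23584) = -1/23584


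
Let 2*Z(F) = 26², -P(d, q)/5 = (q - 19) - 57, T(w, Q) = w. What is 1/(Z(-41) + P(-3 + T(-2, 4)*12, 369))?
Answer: -1/1127 ≈ -0.00088731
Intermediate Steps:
P(d, q) = 380 - 5*q (P(d, q) = -5*((q - 19) - 57) = -5*((-19 + q) - 57) = -5*(-76 + q) = 380 - 5*q)
Z(F) = 338 (Z(F) = (½)*26² = (½)*676 = 338)
1/(Z(-41) + P(-3 + T(-2, 4)*12, 369)) = 1/(338 + (380 - 5*369)) = 1/(338 + (380 - 1845)) = 1/(338 - 1465) = 1/(-1127) = -1/1127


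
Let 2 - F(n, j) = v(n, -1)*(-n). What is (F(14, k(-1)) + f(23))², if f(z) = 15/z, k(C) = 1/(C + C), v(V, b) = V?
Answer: 20875761/529 ≈ 39463.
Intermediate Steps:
k(C) = 1/(2*C)
F(n, j) = 2 + n² (F(n, j) = 2 - n*(-n) = 2 - (-1)*n² = 2 + n²)
(F(14, k(-1)) + f(23))² = ((2 + 14²) + 15/23)² = ((2 + 196) + 15*(1/23))² = (198 + 15/23)² = (4569/23)² = 20875761/529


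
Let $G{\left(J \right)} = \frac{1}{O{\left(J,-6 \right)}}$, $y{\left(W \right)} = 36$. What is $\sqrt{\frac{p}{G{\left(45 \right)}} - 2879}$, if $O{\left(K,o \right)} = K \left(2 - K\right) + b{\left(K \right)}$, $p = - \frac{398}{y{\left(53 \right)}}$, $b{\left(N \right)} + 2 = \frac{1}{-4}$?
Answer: $\frac{\sqrt{296614}}{4} \approx 136.16$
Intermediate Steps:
$b{\left(N \right)} = - \frac{9}{4}$ ($b{\left(N \right)} = -2 + \frac{1}{-4} = -2 - \frac{1}{4} = - \frac{9}{4}$)
$p = - \frac{199}{18}$ ($p = - \frac{398}{36} = \left(-398\right) \frac{1}{36} = - \frac{199}{18} \approx -11.056$)
$O{\left(K,o \right)} = - \frac{9}{4} + K \left(2 - K\right)$ ($O{\left(K,o \right)} = K \left(2 - K\right) - \frac{9}{4} = - \frac{9}{4} + K \left(2 - K\right)$)
$G{\left(J \right)} = \frac{1}{- \frac{9}{4} - J^{2} + 2 J}$
$\sqrt{\frac{p}{G{\left(45 \right)}} - 2879} = \sqrt{- \frac{199}{18 \left(- \frac{4}{9 - 360 + 4 \cdot 45^{2}}\right)} - 2879} = \sqrt{- \frac{199}{18 \left(- \frac{4}{9 - 360 + 4 \cdot 2025}\right)} - 2879} = \sqrt{- \frac{199}{18 \left(- \frac{4}{9 - 360 + 8100}\right)} - 2879} = \sqrt{- \frac{199}{18 \left(- \frac{4}{7749}\right)} - 2879} = \sqrt{\left(- \frac{199}{18}\right) \left(- \frac{7749}{4}\right) - 2879} = \sqrt{\frac{171339}{8} - 2879} = \sqrt{\frac{148307}{8}} = \frac{\sqrt{296614}}{4}$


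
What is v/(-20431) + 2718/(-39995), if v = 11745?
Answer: -525272733/817137845 ≈ -0.64282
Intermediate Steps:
v/(-20431) + 2718/(-39995) = 11745/(-20431) + 2718/(-39995) = 11745*(-1/20431) + 2718*(-1/39995) = -11745/20431 - 2718/39995 = -525272733/817137845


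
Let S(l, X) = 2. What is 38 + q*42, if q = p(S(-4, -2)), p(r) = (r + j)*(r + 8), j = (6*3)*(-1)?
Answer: -6682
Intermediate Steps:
j = -18 (j = 18*(-1) = -18)
p(r) = (-18 + r)*(8 + r) (p(r) = (r - 18)*(r + 8) = (-18 + r)*(8 + r))
q = -160 (q = -144 + 2² - 10*2 = -144 + 4 - 20 = -160)
38 + q*42 = 38 - 160*42 = 38 - 6720 = -6682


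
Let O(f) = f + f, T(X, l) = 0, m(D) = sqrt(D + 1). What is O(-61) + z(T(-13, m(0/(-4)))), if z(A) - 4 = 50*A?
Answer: -118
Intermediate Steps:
m(D) = sqrt(1 + D)
O(f) = 2*f
z(A) = 4 + 50*A
O(-61) + z(T(-13, m(0/(-4)))) = 2*(-61) + (4 + 50*0) = -122 + (4 + 0) = -122 + 4 = -118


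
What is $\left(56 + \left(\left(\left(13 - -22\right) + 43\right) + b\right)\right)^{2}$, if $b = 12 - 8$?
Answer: $19044$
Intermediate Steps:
$b = 4$ ($b = 12 - 8 = 4$)
$\left(56 + \left(\left(\left(13 - -22\right) + 43\right) + b\right)\right)^{2} = \left(56 + \left(\left(\left(13 - -22\right) + 43\right) + 4\right)\right)^{2} = \left(56 + \left(\left(\left(13 + 22\right) + 43\right) + 4\right)\right)^{2} = \left(56 + \left(\left(35 + 43\right) + 4\right)\right)^{2} = \left(56 + \left(78 + 4\right)\right)^{2} = \left(56 + 82\right)^{2} = 138^{2} = 19044$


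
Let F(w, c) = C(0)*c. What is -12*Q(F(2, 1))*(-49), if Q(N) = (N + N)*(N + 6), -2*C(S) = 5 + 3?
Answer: -9408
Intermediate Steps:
C(S) = -4 (C(S) = -(5 + 3)/2 = -½*8 = -4)
F(w, c) = -4*c
Q(N) = 2*N*(6 + N) (Q(N) = (2*N)*(6 + N) = 2*N*(6 + N))
-12*Q(F(2, 1))*(-49) = -24*(-4*1)*(6 - 4*1)*(-49) = -24*(-4)*(6 - 4)*(-49) = -24*(-4)*2*(-49) = -12*(-16)*(-49) = 192*(-49) = -9408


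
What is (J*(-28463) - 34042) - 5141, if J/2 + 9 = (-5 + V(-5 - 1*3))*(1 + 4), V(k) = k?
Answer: 4173341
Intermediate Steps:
J = -148 (J = -18 + 2*((-5 + (-5 - 1*3))*(1 + 4)) = -18 + 2*((-5 + (-5 - 3))*5) = -18 + 2*((-5 - 8)*5) = -18 + 2*(-13*5) = -18 + 2*(-65) = -18 - 130 = -148)
(J*(-28463) - 34042) - 5141 = (-148*(-28463) - 34042) - 5141 = (4212524 - 34042) - 5141 = 4178482 - 5141 = 4173341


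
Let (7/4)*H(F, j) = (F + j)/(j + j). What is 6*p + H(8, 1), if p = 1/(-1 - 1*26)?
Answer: 148/63 ≈ 2.3492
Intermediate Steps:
H(F, j) = 2*(F + j)/(7*j) (H(F, j) = 4*((F + j)/(j + j))/7 = 4*((F + j)/((2*j)))/7 = 4*((F + j)*(1/(2*j)))/7 = 4*((F + j)/(2*j))/7 = 2*(F + j)/(7*j))
p = -1/27 (p = 1/(-1 - 26) = 1/(-27) = -1/27 ≈ -0.037037)
6*p + H(8, 1) = 6*(-1/27) + (2/7)*(8 + 1)/1 = -2/9 + (2/7)*1*9 = -2/9 + 18/7 = 148/63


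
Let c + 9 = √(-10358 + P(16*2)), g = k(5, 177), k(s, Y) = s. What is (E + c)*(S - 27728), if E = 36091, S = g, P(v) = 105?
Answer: -1000301286 - 27723*I*√10253 ≈ -1.0003e+9 - 2.8072e+6*I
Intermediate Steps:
g = 5
S = 5
c = -9 + I*√10253 (c = -9 + √(-10358 + 105) = -9 + √(-10253) = -9 + I*√10253 ≈ -9.0 + 101.26*I)
(E + c)*(S - 27728) = (36091 + (-9 + I*√10253))*(5 - 27728) = (36082 + I*√10253)*(-27723) = -1000301286 - 27723*I*√10253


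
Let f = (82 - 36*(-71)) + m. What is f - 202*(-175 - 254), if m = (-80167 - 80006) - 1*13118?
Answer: -83995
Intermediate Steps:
m = -173291 (m = -160173 - 13118 = -173291)
f = -170653 (f = (82 - 36*(-71)) - 173291 = (82 + 2556) - 173291 = 2638 - 173291 = -170653)
f - 202*(-175 - 254) = -170653 - 202*(-175 - 254) = -170653 - 202*(-429) = -170653 + 86658 = -83995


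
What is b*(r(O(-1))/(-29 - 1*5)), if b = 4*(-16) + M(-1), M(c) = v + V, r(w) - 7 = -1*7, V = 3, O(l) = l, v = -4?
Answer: 0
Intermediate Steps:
r(w) = 0 (r(w) = 7 - 1*7 = 7 - 7 = 0)
M(c) = -1 (M(c) = -4 + 3 = -1)
b = -65 (b = 4*(-16) - 1 = -64 - 1 = -65)
b*(r(O(-1))/(-29 - 1*5)) = -0/(-29 - 1*5) = -0/(-29 - 5) = -0/(-34) = -0*(-1)/34 = -65*0 = 0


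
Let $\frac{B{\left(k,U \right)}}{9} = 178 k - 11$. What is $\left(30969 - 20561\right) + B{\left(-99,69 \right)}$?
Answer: $-148289$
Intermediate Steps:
$B{\left(k,U \right)} = -99 + 1602 k$ ($B{\left(k,U \right)} = 9 \left(178 k - 11\right) = 9 \left(-11 + 178 k\right) = -99 + 1602 k$)
$\left(30969 - 20561\right) + B{\left(-99,69 \right)} = \left(30969 - 20561\right) + \left(-99 + 1602 \left(-99\right)\right) = 10408 - 158697 = -148289$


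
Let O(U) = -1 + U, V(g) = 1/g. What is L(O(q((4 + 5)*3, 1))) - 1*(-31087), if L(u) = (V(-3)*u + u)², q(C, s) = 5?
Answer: 279847/9 ≈ 31094.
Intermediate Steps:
L(u) = 4*u²/9 (L(u) = (u/(-3) + u)² = (-u/3 + u)² = (2*u/3)² = 4*u²/9)
L(O(q((4 + 5)*3, 1))) - 1*(-31087) = 4*(-1 + 5)²/9 - 1*(-31087) = (4/9)*4² + 31087 = (4/9)*16 + 31087 = 64/9 + 31087 = 279847/9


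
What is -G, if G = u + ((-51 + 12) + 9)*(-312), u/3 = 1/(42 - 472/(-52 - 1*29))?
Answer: -36260883/3874 ≈ -9360.1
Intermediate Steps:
u = 243/3874 (u = 3/(42 - 472/(-52 - 1*29)) = 3/(42 - 472/(-52 - 29)) = 3/(42 - 472/(-81)) = 3/(42 - 472*(-1/81)) = 3/(42 + 472/81) = 3/(3874/81) = 3*(81/3874) = 243/3874 ≈ 0.062726)
G = 36260883/3874 (G = 243/3874 + ((-51 + 12) + 9)*(-312) = 243/3874 + (-39 + 9)*(-312) = 243/3874 - 30*(-312) = 243/3874 + 9360 = 36260883/3874 ≈ 9360.1)
-G = -1*36260883/3874 = -36260883/3874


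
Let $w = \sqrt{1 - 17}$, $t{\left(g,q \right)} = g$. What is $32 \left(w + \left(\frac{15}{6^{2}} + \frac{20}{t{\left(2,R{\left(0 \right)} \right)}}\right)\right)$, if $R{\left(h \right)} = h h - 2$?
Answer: $\frac{1000}{3} + 128 i \approx 333.33 + 128.0 i$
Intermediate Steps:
$R{\left(h \right)} = -2 + h^{2}$ ($R{\left(h \right)} = h^{2} - 2 = -2 + h^{2}$)
$w = 4 i$ ($w = \sqrt{-16} = 4 i \approx 4.0 i$)
$32 \left(w + \left(\frac{15}{6^{2}} + \frac{20}{t{\left(2,R{\left(0 \right)} \right)}}\right)\right) = 32 \left(4 i + \left(\frac{15}{6^{2}} + \frac{20}{2}\right)\right) = 32 \left(4 i + \left(\frac{15}{36} + 20 \cdot \frac{1}{2}\right)\right) = 32 \left(4 i + \left(15 \cdot \frac{1}{36} + 10\right)\right) = 32 \left(4 i + \left(\frac{5}{12} + 10\right)\right) = 32 \left(4 i + \frac{125}{12}\right) = 32 \left(\frac{125}{12} + 4 i\right) = \frac{1000}{3} + 128 i$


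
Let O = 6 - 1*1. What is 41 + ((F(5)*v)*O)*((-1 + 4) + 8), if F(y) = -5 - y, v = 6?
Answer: -3259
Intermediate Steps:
O = 5 (O = 6 - 1 = 5)
41 + ((F(5)*v)*O)*((-1 + 4) + 8) = 41 + (((-5 - 1*5)*6)*5)*((-1 + 4) + 8) = 41 + (((-5 - 5)*6)*5)*(3 + 8) = 41 + (-10*6*5)*11 = 41 - 60*5*11 = 41 - 300*11 = 41 - 3300 = -3259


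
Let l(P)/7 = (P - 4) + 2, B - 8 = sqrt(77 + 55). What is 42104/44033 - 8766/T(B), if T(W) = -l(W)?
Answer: -190638815/2465848 + 1461*sqrt(33)/56 ≈ 72.560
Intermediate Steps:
B = 8 + 2*sqrt(33) (B = 8 + sqrt(77 + 55) = 8 + sqrt(132) = 8 + 2*sqrt(33) ≈ 19.489)
l(P) = -14 + 7*P (l(P) = 7*((P - 4) + 2) = 7*((-4 + P) + 2) = 7*(-2 + P) = -14 + 7*P)
T(W) = 14 - 7*W (T(W) = -(-14 + 7*W) = 14 - 7*W)
42104/44033 - 8766/T(B) = 42104/44033 - 8766/(14 - 7*(8 + 2*sqrt(33))) = 42104*(1/44033) - 8766/(14 + (-56 - 14*sqrt(33))) = 42104/44033 - 8766/(-42 - 14*sqrt(33))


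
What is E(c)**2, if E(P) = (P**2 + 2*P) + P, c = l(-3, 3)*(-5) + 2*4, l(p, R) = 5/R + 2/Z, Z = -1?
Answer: 1214404/81 ≈ 14993.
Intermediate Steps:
l(p, R) = -2 + 5/R (l(p, R) = 5/R + 2/(-1) = 5/R + 2*(-1) = 5/R - 2 = -2 + 5/R)
c = 29/3 (c = (-2 + 5/3)*(-5) + 2*4 = (-2 + 5*(1/3))*(-5) + 8 = (-2 + 5/3)*(-5) + 8 = -1/3*(-5) + 8 = 5/3 + 8 = 29/3 ≈ 9.6667)
E(P) = P**2 + 3*P
E(c)**2 = (29*(3 + 29/3)/3)**2 = ((29/3)*(38/3))**2 = (1102/9)**2 = 1214404/81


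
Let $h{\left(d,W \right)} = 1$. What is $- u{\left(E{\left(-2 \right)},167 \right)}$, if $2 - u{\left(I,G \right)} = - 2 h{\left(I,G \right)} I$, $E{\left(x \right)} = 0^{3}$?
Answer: $-2$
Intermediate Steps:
$E{\left(x \right)} = 0$
$u{\left(I,G \right)} = 2 + 2 I$ ($u{\left(I,G \right)} = 2 - \left(-2\right) 1 I = 2 - - 2 I = 2 + 2 I$)
$- u{\left(E{\left(-2 \right)},167 \right)} = - (2 + 2 \cdot 0) = - (2 + 0) = \left(-1\right) 2 = -2$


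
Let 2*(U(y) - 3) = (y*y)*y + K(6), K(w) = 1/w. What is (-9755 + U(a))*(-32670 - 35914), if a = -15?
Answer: 2353682858/3 ≈ 7.8456e+8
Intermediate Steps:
K(w) = 1/w
U(y) = 37/12 + y**3/2 (U(y) = 3 + ((y*y)*y + 1/6)/2 = 3 + (y**2*y + 1/6)/2 = 3 + (y**3 + 1/6)/2 = 3 + (1/6 + y**3)/2 = 3 + (1/12 + y**3/2) = 37/12 + y**3/2)
(-9755 + U(a))*(-32670 - 35914) = (-9755 + (37/12 + (1/2)*(-15)**3))*(-32670 - 35914) = (-9755 + (37/12 + (1/2)*(-3375)))*(-68584) = (-9755 + (37/12 - 3375/2))*(-68584) = (-9755 - 20213/12)*(-68584) = -137273/12*(-68584) = 2353682858/3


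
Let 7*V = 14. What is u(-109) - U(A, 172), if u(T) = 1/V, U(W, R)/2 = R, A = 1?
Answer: -687/2 ≈ -343.50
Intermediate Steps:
V = 2 (V = (⅐)*14 = 2)
U(W, R) = 2*R
u(T) = ½ (u(T) = 1/2 = ½)
u(-109) - U(A, 172) = ½ - 2*172 = ½ - 1*344 = ½ - 344 = -687/2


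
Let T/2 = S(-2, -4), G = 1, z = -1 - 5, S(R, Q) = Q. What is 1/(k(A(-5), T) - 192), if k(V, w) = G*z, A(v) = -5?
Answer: -1/198 ≈ -0.0050505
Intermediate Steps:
z = -6
T = -8 (T = 2*(-4) = -8)
k(V, w) = -6 (k(V, w) = 1*(-6) = -6)
1/(k(A(-5), T) - 192) = 1/(-6 - 192) = 1/(-198) = -1/198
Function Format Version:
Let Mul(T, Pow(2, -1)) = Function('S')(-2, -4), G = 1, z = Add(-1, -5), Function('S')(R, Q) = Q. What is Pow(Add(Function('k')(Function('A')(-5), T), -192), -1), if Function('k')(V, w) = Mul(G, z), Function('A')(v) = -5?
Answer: Rational(-1, 198) ≈ -0.0050505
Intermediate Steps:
z = -6
T = -8 (T = Mul(2, -4) = -8)
Function('k')(V, w) = -6 (Function('k')(V, w) = Mul(1, -6) = -6)
Pow(Add(Function('k')(Function('A')(-5), T), -192), -1) = Pow(Add(-6, -192), -1) = Pow(-198, -1) = Rational(-1, 198)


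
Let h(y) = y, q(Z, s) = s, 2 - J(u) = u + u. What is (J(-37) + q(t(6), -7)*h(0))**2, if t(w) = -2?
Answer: 5776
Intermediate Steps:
J(u) = 2 - 2*u (J(u) = 2 - (u + u) = 2 - 2*u)
(J(-37) + q(t(6), -7)*h(0))**2 = ((2 - 2*(-37)) - 7*0)**2 = ((2 + 74) + 0)**2 = (76 + 0)**2 = 76**2 = 5776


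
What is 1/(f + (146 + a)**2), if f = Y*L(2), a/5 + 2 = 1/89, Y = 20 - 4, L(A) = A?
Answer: 7921/146881353 ≈ 5.3928e-5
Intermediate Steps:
Y = 16
a = -885/89 (a = -10 + 5/89 = -885/89 ≈ -9.9438)
f = 32 (f = 16*2 = 32)
1/(f + (146 + a)**2) = 1/(32 + (146 - 885/89)**2) = 1/(32 + (12109/89)**2) = 1/(32 + 146627881/7921) = 1/(146881353/7921) = 7921/146881353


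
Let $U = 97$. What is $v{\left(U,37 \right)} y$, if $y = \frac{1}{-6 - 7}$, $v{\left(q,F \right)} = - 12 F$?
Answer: $\frac{444}{13} \approx 34.154$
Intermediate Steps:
$y = - \frac{1}{13}$ ($y = \frac{1}{-13} = - \frac{1}{13} \approx -0.076923$)
$v{\left(U,37 \right)} y = \left(-12\right) 37 \left(- \frac{1}{13}\right) = \left(-444\right) \left(- \frac{1}{13}\right) = \frac{444}{13}$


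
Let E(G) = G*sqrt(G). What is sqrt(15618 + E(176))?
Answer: sqrt(15618 + 704*sqrt(11)) ≈ 133.99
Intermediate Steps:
E(G) = G**(3/2)
sqrt(15618 + E(176)) = sqrt(15618 + 176**(3/2)) = sqrt(15618 + 704*sqrt(11))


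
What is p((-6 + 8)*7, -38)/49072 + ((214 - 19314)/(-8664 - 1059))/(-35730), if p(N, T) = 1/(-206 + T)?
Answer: -22904255159/415965092945472 ≈ -5.5063e-5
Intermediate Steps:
p((-6 + 8)*7, -38)/49072 + ((214 - 19314)/(-8664 - 1059))/(-35730) = 1/(-206 - 38*49072) + ((214 - 19314)/(-8664 - 1059))/(-35730) = (1/49072)/(-244) - 19100/(-9723)*(-1/35730) = -1/244*1/49072 - 19100*(-1/9723)*(-1/35730) = -1/11973568 + (19100/9723)*(-1/35730) = -1/11973568 - 1910/34740279 = -22904255159/415965092945472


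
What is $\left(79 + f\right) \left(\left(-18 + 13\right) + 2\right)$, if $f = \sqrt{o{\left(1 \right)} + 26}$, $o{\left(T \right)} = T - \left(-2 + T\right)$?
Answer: $-237 - 6 \sqrt{7} \approx -252.87$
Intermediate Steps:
$o{\left(T \right)} = 2$
$f = 2 \sqrt{7}$ ($f = \sqrt{2 + 26} = \sqrt{28} = 2 \sqrt{7} \approx 5.2915$)
$\left(79 + f\right) \left(\left(-18 + 13\right) + 2\right) = \left(79 + 2 \sqrt{7}\right) \left(\left(-18 + 13\right) + 2\right) = \left(79 + 2 \sqrt{7}\right) \left(-5 + 2\right) = \left(79 + 2 \sqrt{7}\right) \left(-3\right) = -237 - 6 \sqrt{7}$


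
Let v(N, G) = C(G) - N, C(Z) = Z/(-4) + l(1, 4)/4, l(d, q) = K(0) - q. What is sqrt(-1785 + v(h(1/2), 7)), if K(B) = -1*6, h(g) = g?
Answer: I*sqrt(7159)/2 ≈ 42.305*I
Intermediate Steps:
K(B) = -6
l(d, q) = -6 - q
C(Z) = -5/2 - Z/4 (C(Z) = Z/(-4) + (-6 - 1*4)/4 = Z*(-1/4) + (-6 - 4)*(1/4) = -Z/4 - 10*1/4 = -Z/4 - 5/2 = -5/2 - Z/4)
v(N, G) = -5/2 - N - G/4 (v(N, G) = (-5/2 - G/4) - N = -5/2 - N - G/4)
sqrt(-1785 + v(h(1/2), 7)) = sqrt(-1785 + (-5/2 - 1/2 - 1/4*7)) = sqrt(-1785 + (-5/2 - 1*1/2 - 7/4)) = sqrt(-1785 + (-5/2 - 1/2 - 7/4)) = sqrt(-1785 - 19/4) = sqrt(-7159/4) = I*sqrt(7159)/2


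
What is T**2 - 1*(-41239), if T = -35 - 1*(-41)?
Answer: 41275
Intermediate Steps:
T = 6 (T = -35 + 41 = 6)
T**2 - 1*(-41239) = 6**2 - 1*(-41239) = 36 + 41239 = 41275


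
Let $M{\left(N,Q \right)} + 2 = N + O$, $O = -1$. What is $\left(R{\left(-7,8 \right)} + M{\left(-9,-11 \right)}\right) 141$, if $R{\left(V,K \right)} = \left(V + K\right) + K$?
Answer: $-423$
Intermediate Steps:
$M{\left(N,Q \right)} = -3 + N$ ($M{\left(N,Q \right)} = -2 + \left(N - 1\right) = -2 + \left(-1 + N\right) = -3 + N$)
$R{\left(V,K \right)} = V + 2 K$ ($R{\left(V,K \right)} = \left(K + V\right) + K = V + 2 K$)
$\left(R{\left(-7,8 \right)} + M{\left(-9,-11 \right)}\right) 141 = \left(\left(-7 + 2 \cdot 8\right) - 12\right) 141 = \left(\left(-7 + 16\right) - 12\right) 141 = \left(9 - 12\right) 141 = \left(-3\right) 141 = -423$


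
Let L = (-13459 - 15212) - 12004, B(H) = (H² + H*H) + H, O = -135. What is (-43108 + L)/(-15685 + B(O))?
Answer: -83783/20630 ≈ -4.0612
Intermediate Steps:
B(H) = H + 2*H² (B(H) = (H² + H²) + H = 2*H² + H = H + 2*H²)
L = -40675 (L = -28671 - 12004 = -40675)
(-43108 + L)/(-15685 + B(O)) = (-43108 - 40675)/(-15685 - 135*(1 + 2*(-135))) = -83783/(-15685 - 135*(1 - 270)) = -83783/(-15685 - 135*(-269)) = -83783/(-15685 + 36315) = -83783/20630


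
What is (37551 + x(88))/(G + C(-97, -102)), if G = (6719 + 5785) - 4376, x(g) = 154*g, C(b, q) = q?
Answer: 51103/8026 ≈ 6.3672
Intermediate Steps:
G = 8128 (G = 12504 - 4376 = 8128)
(37551 + x(88))/(G + C(-97, -102)) = (37551 + 154*88)/(8128 - 102) = (37551 + 13552)/8026 = 51103*(1/8026) = 51103/8026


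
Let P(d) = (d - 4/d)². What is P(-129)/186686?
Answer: 276789769/3106641726 ≈ 0.089096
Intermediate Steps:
P(-129)/186686 = ((-4 + (-129)²)²/(-129)²)/186686 = ((-4 + 16641)²/16641)*(1/186686) = ((1/16641)*16637²)*(1/186686) = ((1/16641)*276789769)*(1/186686) = (276789769/16641)*(1/186686) = 276789769/3106641726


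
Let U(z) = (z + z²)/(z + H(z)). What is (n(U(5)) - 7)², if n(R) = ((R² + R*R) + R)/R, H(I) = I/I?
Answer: 16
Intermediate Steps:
H(I) = 1
U(z) = (z + z²)/(1 + z) (U(z) = (z + z²)/(z + 1) = (z + z²)/(1 + z))
n(R) = (R + 2*R²)/R (n(R) = ((R² + R²) + R)/R = (2*R² + R)/R = (R + 2*R²)/R)
(n(U(5)) - 7)² = ((1 + 2*5) - 7)² = ((1 + 10) - 7)² = (11 - 7)² = 4² = 16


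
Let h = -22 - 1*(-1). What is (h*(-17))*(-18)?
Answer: -6426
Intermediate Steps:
h = -21 (h = -22 + 1 = -21)
(h*(-17))*(-18) = -21*(-17)*(-18) = 357*(-18) = -6426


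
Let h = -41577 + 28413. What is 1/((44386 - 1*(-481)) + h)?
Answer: 1/31703 ≈ 3.1543e-5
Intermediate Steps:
h = -13164
1/((44386 - 1*(-481)) + h) = 1/((44386 - 1*(-481)) - 13164) = 1/((44386 + 481) - 13164) = 1/(44867 - 13164) = 1/31703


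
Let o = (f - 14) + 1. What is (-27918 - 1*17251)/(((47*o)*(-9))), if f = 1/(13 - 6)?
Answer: -316183/38070 ≈ -8.3053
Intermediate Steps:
f = ⅐ (f = 1/7 = ⅐ ≈ 0.14286)
o = -90/7 (o = (⅐ - 14) + 1 = -97/7 + 1 = -90/7 ≈ -12.857)
(-27918 - 1*17251)/(((47*o)*(-9))) = (-27918 - 1*17251)/(((47*(-90/7))*(-9))) = (-27918 - 17251)/((-4230/7*(-9))) = -45169/38070/7 = -45169*7/38070 = -316183/38070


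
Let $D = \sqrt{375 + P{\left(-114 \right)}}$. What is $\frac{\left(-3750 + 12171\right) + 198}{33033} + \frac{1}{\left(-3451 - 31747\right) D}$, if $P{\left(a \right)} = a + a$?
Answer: $\frac{221}{847} - \frac{\sqrt{3}}{739158} \approx 0.26092$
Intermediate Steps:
$P{\left(a \right)} = 2 a$
$D = 7 \sqrt{3}$ ($D = \sqrt{375 + 2 \left(-114\right)} = \sqrt{375 - 228} = \sqrt{147} = 7 \sqrt{3} \approx 12.124$)
$\frac{\left(-3750 + 12171\right) + 198}{33033} + \frac{1}{\left(-3451 - 31747\right) D} = \frac{\left(-3750 + 12171\right) + 198}{33033} + \frac{1}{\left(-3451 - 31747\right) 7 \sqrt{3}} = \left(8421 + 198\right) \frac{1}{33033} + \frac{\frac{1}{21} \sqrt{3}}{-35198} = 8619 \cdot \frac{1}{33033} - \frac{\frac{1}{21} \sqrt{3}}{35198} = \frac{221}{847} - \frac{\sqrt{3}}{739158}$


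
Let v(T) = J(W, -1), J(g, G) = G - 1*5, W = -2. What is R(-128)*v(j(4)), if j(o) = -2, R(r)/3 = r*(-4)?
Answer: -9216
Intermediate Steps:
R(r) = -12*r (R(r) = 3*(r*(-4)) = 3*(-4*r) = -12*r)
J(g, G) = -5 + G (J(g, G) = G - 5 = -5 + G)
v(T) = -6 (v(T) = -5 - 1 = -6)
R(-128)*v(j(4)) = -12*(-128)*(-6) = 1536*(-6) = -9216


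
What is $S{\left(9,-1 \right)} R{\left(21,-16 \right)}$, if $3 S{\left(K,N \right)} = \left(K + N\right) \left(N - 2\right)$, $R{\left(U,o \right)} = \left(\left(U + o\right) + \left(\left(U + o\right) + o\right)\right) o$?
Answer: $-768$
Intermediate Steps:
$R{\left(U,o \right)} = o \left(2 U + 3 o\right)$ ($R{\left(U,o \right)} = \left(\left(U + o\right) + \left(U + 2 o\right)\right) o = \left(2 U + 3 o\right) o = o \left(2 U + 3 o\right)$)
$S{\left(K,N \right)} = \frac{\left(-2 + N\right) \left(K + N\right)}{3}$ ($S{\left(K,N \right)} = \frac{\left(K + N\right) \left(N - 2\right)}{3} = \frac{\left(K + N\right) \left(-2 + N\right)}{3} = \frac{\left(-2 + N\right) \left(K + N\right)}{3}$)
$S{\left(9,-1 \right)} R{\left(21,-16 \right)} = \left(\left(- \frac{2}{3}\right) 9 - - \frac{2}{3} + \frac{\left(-1\right)^{2}}{3} + \frac{1}{3} \cdot 9 \left(-1\right)\right) \left(- 16 \left(2 \cdot 21 + 3 \left(-16\right)\right)\right) = \left(-6 + \frac{2}{3} + \frac{1}{3} \cdot 1 - 3\right) \left(- 16 \left(42 - 48\right)\right) = \left(-6 + \frac{2}{3} + \frac{1}{3} - 3\right) \left(\left(-16\right) \left(-6\right)\right) = \left(-8\right) 96 = -768$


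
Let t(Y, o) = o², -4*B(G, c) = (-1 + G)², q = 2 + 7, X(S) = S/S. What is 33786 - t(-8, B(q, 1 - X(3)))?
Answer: 33530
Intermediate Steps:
X(S) = 1
q = 9
B(G, c) = -(-1 + G)²/4
33786 - t(-8, B(q, 1 - X(3))) = 33786 - (-(-1 + 9)²/4)² = 33786 - (-¼*8²)² = 33786 - (-¼*64)² = 33786 - 1*(-16)² = 33786 - 1*256 = 33786 - 256 = 33530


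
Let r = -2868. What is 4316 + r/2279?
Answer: 9833296/2279 ≈ 4314.7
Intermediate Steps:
4316 + r/2279 = 4316 - 2868/2279 = 9833296/2279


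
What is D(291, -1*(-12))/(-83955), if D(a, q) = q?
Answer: -4/27985 ≈ -0.00014293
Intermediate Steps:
D(291, -1*(-12))/(-83955) = -1*(-12)/(-83955) = 12*(-1/83955) = -4/27985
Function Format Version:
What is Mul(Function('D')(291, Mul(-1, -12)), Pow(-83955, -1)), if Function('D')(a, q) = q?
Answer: Rational(-4, 27985) ≈ -0.00014293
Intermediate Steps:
Mul(Function('D')(291, Mul(-1, -12)), Pow(-83955, -1)) = Mul(Mul(-1, -12), Pow(-83955, -1)) = Mul(12, Rational(-1, 83955)) = Rational(-4, 27985)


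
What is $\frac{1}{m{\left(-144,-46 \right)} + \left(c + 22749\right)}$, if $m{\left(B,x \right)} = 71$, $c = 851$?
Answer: $\frac{1}{23671} \approx 4.2246 \cdot 10^{-5}$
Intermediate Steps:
$\frac{1}{m{\left(-144,-46 \right)} + \left(c + 22749\right)} = \frac{1}{71 + \left(851 + 22749\right)} = \frac{1}{71 + 23600} = \frac{1}{23671}$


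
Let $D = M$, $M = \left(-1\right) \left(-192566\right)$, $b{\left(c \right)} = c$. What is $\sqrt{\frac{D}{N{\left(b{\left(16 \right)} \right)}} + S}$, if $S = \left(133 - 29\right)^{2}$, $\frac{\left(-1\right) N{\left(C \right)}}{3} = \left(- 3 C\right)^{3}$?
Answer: $\frac{\sqrt{3588681782}}{576} \approx 104.0$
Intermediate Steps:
$M = 192566$
$D = 192566$
$N{\left(C \right)} = 81 C^{3}$ ($N{\left(C \right)} = - 3 \left(- 3 C\right)^{3} = - 3 \left(- 27 C^{3}\right) = 81 C^{3}$)
$S = 10816$ ($S = 104^{2} = 10816$)
$\sqrt{\frac{D}{N{\left(b{\left(16 \right)} \right)}} + S} = \sqrt{\frac{192566}{81 \cdot 16^{3}} + 10816} = \sqrt{\frac{192566}{81 \cdot 4096} + 10816} = \sqrt{\frac{192566}{331776} + 10816} = \sqrt{192566 \cdot \frac{1}{331776} + 10816} = \sqrt{\frac{96283}{165888} + 10816} = \sqrt{\frac{1794340891}{165888}} = \frac{\sqrt{3588681782}}{576}$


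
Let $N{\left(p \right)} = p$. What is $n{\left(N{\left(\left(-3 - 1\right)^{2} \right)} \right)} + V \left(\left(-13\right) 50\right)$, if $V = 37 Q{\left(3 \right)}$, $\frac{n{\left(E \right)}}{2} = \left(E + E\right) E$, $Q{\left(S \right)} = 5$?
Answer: $-119226$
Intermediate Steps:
$n{\left(E \right)} = 4 E^{2}$ ($n{\left(E \right)} = 2 \left(E + E\right) E = 2 \cdot 2 E E = 2 \cdot 2 E^{2} = 4 E^{2}$)
$V = 185$ ($V = 37 \cdot 5 = 185$)
$n{\left(N{\left(\left(-3 - 1\right)^{2} \right)} \right)} + V \left(\left(-13\right) 50\right) = 4 \left(\left(-3 - 1\right)^{2}\right)^{2} + 185 \left(\left(-13\right) 50\right) = 4 \left(\left(-4\right)^{2}\right)^{2} + 185 \left(-650\right) = 4 \cdot 16^{2} - 120250 = 4 \cdot 256 - 120250 = 1024 - 120250 = -119226$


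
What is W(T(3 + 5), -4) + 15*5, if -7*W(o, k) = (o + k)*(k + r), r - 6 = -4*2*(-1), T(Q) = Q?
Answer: 485/7 ≈ 69.286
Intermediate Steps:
r = 14 (r = 6 - 4*2*(-1) = 6 - 8*(-1) = 6 + 8 = 14)
W(o, k) = -(14 + k)*(k + o)/7 (W(o, k) = -(o + k)*(k + 14)/7 = -(k + o)*(14 + k)/7 = -(14 + k)*(k + o)/7)
W(T(3 + 5), -4) + 15*5 = (-2*(-4) - 2*(3 + 5) - ⅐*(-4)² - ⅐*(-4)*(3 + 5)) + 15*5 = (8 - 2*8 - ⅐*16 - ⅐*(-4)*8) + 75 = (8 - 16 - 16/7 + 32/7) + 75 = -40/7 + 75 = 485/7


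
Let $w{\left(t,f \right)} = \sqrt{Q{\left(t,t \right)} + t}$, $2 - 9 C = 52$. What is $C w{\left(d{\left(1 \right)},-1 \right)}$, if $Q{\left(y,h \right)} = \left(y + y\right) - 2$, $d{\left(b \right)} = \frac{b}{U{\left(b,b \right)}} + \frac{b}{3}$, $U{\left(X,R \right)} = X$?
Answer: $- \frac{50 \sqrt{2}}{9} \approx -7.8567$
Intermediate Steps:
$d{\left(b \right)} = 1 + \frac{b}{3}$ ($d{\left(b \right)} = \frac{b}{b} + \frac{b}{3} = 1 + b \frac{1}{3} = 1 + \frac{b}{3}$)
$C = - \frac{50}{9}$ ($C = \frac{2}{9} - \frac{52}{9} = - \frac{50}{9} \approx -5.5556$)
$Q{\left(y,h \right)} = -2 + 2 y$ ($Q{\left(y,h \right)} = 2 y - 2 = -2 + 2 y$)
$w{\left(t,f \right)} = \sqrt{-2 + 3 t}$ ($w{\left(t,f \right)} = \sqrt{\left(-2 + 2 t\right) + t} = \sqrt{-2 + 3 t}$)
$C w{\left(d{\left(1 \right)},-1 \right)} = - \frac{50 \sqrt{-2 + 3 \left(1 + \frac{1}{3} \cdot 1\right)}}{9} = - \frac{50 \sqrt{-2 + 3 \left(1 + \frac{1}{3}\right)}}{9} = - \frac{50 \sqrt{-2 + 3 \cdot \frac{4}{3}}}{9} = - \frac{50 \sqrt{-2 + 4}}{9} = - \frac{50 \sqrt{2}}{9}$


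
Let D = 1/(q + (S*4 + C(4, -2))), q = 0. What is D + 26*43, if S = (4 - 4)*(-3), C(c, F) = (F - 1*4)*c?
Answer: 26831/24 ≈ 1118.0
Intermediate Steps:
C(c, F) = c*(-4 + F) (C(c, F) = (F - 4)*c = (-4 + F)*c = c*(-4 + F))
S = 0 (S = 0*(-3) = 0)
D = -1/24 (D = 1/(0 + (0*4 + 4*(-4 - 2))) = 1/(0 + (0 + 4*(-6))) = 1/(0 + (0 - 24)) = 1/(0 - 24) = 1/(-24) = -1/24 ≈ -0.041667)
D + 26*43 = -1/24 + 26*43 = -1/24 + 1118 = 26831/24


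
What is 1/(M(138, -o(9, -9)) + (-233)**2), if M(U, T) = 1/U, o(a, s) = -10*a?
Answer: 138/7491883 ≈ 1.8420e-5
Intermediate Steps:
1/(M(138, -o(9, -9)) + (-233)**2) = 1/(1/138 + (-233)**2) = 1/(1/138 + 54289) = 1/(7491883/138) = 138/7491883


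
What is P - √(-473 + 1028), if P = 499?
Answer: 499 - √555 ≈ 475.44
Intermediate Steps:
P - √(-473 + 1028) = 499 - √(-473 + 1028) = 499 - √555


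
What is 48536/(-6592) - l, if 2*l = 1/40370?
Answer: -122462601/16632440 ≈ -7.3629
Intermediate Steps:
l = 1/80740 (l = (½)/40370 = (½)*(1/40370) = 1/80740 ≈ 1.2385e-5)
48536/(-6592) - l = 48536/(-6592) - 1*1/80740 = 48536*(-1/6592) - 1/80740 = -6067/824 - 1/80740 = -122462601/16632440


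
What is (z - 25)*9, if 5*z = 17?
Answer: -972/5 ≈ -194.40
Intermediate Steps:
z = 17/5 (z = (1/5)*17 = 17/5 ≈ 3.4000)
(z - 25)*9 = (17/5 - 25)*9 = -108/5*9 = -972/5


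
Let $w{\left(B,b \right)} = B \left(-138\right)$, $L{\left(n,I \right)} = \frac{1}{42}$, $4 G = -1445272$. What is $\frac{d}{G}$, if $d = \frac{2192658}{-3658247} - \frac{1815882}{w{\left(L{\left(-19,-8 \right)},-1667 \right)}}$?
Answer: $- \frac{23250281860422}{15200590629779} \approx -1.5296$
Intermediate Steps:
$G = -361318$ ($G = \frac{1}{4} \left(-1445272\right) = -361318$)
$L{\left(n,I \right)} = \frac{1}{42}$
$w{\left(B,b \right)} = - 138 B$
$d = \frac{46500563720844}{84139681}$ ($d = \frac{2192658}{-3658247} - \frac{1815882}{\left(-138\right) \frac{1}{42}} = 2192658 \left(- \frac{1}{3658247}\right) - \frac{1815882}{- \frac{23}{7}} = - \frac{2192658}{3658247} - - \frac{12711174}{23} = - \frac{2192658}{3658247} + \frac{12711174}{23} = \frac{46500563720844}{84139681} \approx 5.5266 \cdot 10^{5}$)
$\frac{d}{G} = \frac{46500563720844}{84139681 \left(-361318\right)} = \frac{46500563720844}{84139681} \left(- \frac{1}{361318}\right) = - \frac{23250281860422}{15200590629779}$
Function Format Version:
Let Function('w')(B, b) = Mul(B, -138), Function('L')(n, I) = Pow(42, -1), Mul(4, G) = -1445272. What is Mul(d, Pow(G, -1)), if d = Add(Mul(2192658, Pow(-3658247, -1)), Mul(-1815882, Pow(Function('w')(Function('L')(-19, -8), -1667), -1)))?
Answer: Rational(-23250281860422, 15200590629779) ≈ -1.5296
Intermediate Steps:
G = -361318 (G = Mul(Rational(1, 4), -1445272) = -361318)
Function('L')(n, I) = Rational(1, 42)
Function('w')(B, b) = Mul(-138, B)
d = Rational(46500563720844, 84139681) (d = Add(Mul(2192658, Pow(-3658247, -1)), Mul(-1815882, Pow(Mul(-138, Rational(1, 42)), -1))) = Add(Mul(2192658, Rational(-1, 3658247)), Mul(-1815882, Pow(Rational(-23, 7), -1))) = Add(Rational(-2192658, 3658247), Mul(-1815882, Rational(-7, 23))) = Add(Rational(-2192658, 3658247), Rational(12711174, 23)) = Rational(46500563720844, 84139681) ≈ 5.5266e+5)
Mul(d, Pow(G, -1)) = Mul(Rational(46500563720844, 84139681), Pow(-361318, -1)) = Mul(Rational(46500563720844, 84139681), Rational(-1, 361318)) = Rational(-23250281860422, 15200590629779)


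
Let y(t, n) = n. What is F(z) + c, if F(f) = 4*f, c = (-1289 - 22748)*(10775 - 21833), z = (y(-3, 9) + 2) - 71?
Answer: 265800906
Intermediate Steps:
z = -60 (z = (9 + 2) - 71 = 11 - 71 = -60)
c = 265801146 (c = -24037*(-11058) = 265801146)
F(z) + c = 4*(-60) + 265801146 = -240 + 265801146 = 265800906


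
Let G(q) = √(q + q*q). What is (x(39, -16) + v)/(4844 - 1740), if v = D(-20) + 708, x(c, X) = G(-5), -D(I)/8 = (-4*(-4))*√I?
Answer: 177/776 + √5*(1 - 128*I)/1552 ≈ 0.22953 - 0.18442*I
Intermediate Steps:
D(I) = -128*√I (D(I) = -8*(-4*(-4))*√I = -128*√I)
G(q) = √(q + q²)
x(c, X) = 2*√5 (x(c, X) = √(-5*(1 - 5)) = √(-5*(-4)) = √20 = 2*√5)
v = 708 - 256*I*√5 (v = -256*I*√5 + 708 = 708 - 256*I*√5 ≈ 708.0 - 572.43*I)
(x(39, -16) + v)/(4844 - 1740) = (2*√5 + (708 - 256*I*√5))/(4844 - 1740) = (708 + 2*√5 - 256*I*√5)/3104 = (708 + 2*√5 - 256*I*√5)*(1/3104) = 177/776 + √5/1552 - 8*I*√5/97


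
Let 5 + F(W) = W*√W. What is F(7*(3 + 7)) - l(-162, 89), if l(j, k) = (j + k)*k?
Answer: 6492 + 70*√70 ≈ 7077.7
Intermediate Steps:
l(j, k) = k*(j + k)
F(W) = -5 + W^(3/2) (F(W) = -5 + W*√W = -5 + W^(3/2))
F(7*(3 + 7)) - l(-162, 89) = (-5 + (7*(3 + 7))^(3/2)) - 89*(-162 + 89) = (-5 + (7*10)^(3/2)) - 89*(-73) = (-5 + 70^(3/2)) - 1*(-6497) = (-5 + 70*√70) + 6497 = 6492 + 70*√70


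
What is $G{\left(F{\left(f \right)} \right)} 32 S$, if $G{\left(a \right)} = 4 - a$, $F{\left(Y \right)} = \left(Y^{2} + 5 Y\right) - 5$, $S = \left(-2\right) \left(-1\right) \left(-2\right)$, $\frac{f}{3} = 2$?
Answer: $7296$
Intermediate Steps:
$f = 6$ ($f = 3 \cdot 2 = 6$)
$S = -4$ ($S = 2 \left(-2\right) = -4$)
$F{\left(Y \right)} = -5 + Y^{2} + 5 Y$
$G{\left(F{\left(f \right)} \right)} 32 S = \left(4 - \left(-5 + 6^{2} + 5 \cdot 6\right)\right) 32 \left(-4\right) = \left(4 - \left(-5 + 36 + 30\right)\right) 32 \left(-4\right) = \left(4 - 61\right) 32 \left(-4\right) = \left(-57\right) 32 \left(-4\right) = \left(-1824\right) \left(-4\right) = 7296$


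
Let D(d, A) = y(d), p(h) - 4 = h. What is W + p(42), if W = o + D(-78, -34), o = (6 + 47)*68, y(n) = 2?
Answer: 3652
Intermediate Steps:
p(h) = 4 + h
o = 3604 (o = 53*68 = 3604)
D(d, A) = 2
W = 3606 (W = 3604 + 2 = 3606)
W + p(42) = 3606 + (4 + 42) = 3606 + 46 = 3652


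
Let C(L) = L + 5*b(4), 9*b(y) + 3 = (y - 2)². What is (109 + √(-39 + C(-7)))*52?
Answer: 5668 + 52*I*√409/3 ≈ 5668.0 + 350.54*I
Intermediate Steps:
b(y) = -⅓ + (-2 + y)²/9 (b(y) = -⅓ + (y - 2)²/9 = -⅓ + (-2 + y)²/9)
C(L) = 5/9 + L (C(L) = L + 5*(-⅓ + (-2 + 4)²/9) = L + 5*(-⅓ + (⅑)*2²) = L + 5*(-⅓ + (⅑)*4) = L + 5*(-⅓ + 4/9) = L + 5*(⅑) = L + 5/9 = 5/9 + L)
(109 + √(-39 + C(-7)))*52 = (109 + √(-39 + (5/9 - 7)))*52 = (109 + √(-39 - 58/9))*52 = (109 + √(-409/9))*52 = (109 + I*√409/3)*52 = 5668 + 52*I*√409/3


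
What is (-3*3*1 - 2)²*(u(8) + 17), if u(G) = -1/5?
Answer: 10164/5 ≈ 2032.8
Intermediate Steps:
u(G) = -⅕ (u(G) = -1*⅕ = -⅕)
(-3*3*1 - 2)²*(u(8) + 17) = (-3*3*1 - 2)²*(-⅕ + 17) = (-9*1 - 2)²*(84/5) = (-9 - 2)²*(84/5) = (-11)²*(84/5) = 121*(84/5) = 10164/5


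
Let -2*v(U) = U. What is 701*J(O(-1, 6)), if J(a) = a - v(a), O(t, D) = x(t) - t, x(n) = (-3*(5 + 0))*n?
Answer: 16824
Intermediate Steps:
v(U) = -U/2
x(n) = -15*n (x(n) = (-3*5)*n = -15*n)
O(t, D) = -16*t (O(t, D) = -15*t - t = -16*t)
J(a) = 3*a/2 (J(a) = a - (-1)*a/2 = a + a/2 = 3*a/2)
701*J(O(-1, 6)) = 701*(3*(-16*(-1))/2) = 701*((3/2)*16) = 701*24 = 16824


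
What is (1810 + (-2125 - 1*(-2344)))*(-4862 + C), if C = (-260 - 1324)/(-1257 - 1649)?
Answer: -14332235126/1453 ≈ -9.8639e+6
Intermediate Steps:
C = 792/1453 (C = -1584/(-2906) = -1584*(-1/2906) = 792/1453 ≈ 0.54508)
(1810 + (-2125 - 1*(-2344)))*(-4862 + C) = (1810 + (-2125 - 1*(-2344)))*(-4862 + 792/1453) = (1810 + (-2125 + 2344))*(-7063694/1453) = (1810 + 219)*(-7063694/1453) = 2029*(-7063694/1453) = -14332235126/1453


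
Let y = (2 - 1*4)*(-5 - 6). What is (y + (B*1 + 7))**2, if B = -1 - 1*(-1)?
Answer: 841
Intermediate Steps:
B = 0 (B = -1 + 1 = 0)
y = 22 (y = (2 - 4)*(-11) = -2*(-11) = 22)
(y + (B*1 + 7))**2 = (22 + (0*1 + 7))**2 = (22 + (0 + 7))**2 = (22 + 7)**2 = 29**2 = 841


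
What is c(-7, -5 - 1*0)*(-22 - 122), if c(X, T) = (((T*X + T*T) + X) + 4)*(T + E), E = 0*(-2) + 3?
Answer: 16416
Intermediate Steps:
E = 3 (E = 0 + 3 = 3)
c(X, T) = (3 + T)*(4 + X + T² + T*X) (c(X, T) = (((T*X + T*T) + X) + 4)*(T + 3) = (((T*X + T²) + X) + 4)*(3 + T) = (((T² + T*X) + X) + 4)*(3 + T) = ((X + T² + T*X) + 4)*(3 + T) = (4 + X + T² + T*X)*(3 + T) = (3 + T)*(4 + X + T² + T*X))
c(-7, -5 - 1*0)*(-22 - 122) = (12 + (-5 - 1*0)³ + 3*(-7) + 3*(-5 - 1*0)² + 4*(-5 - 1*0) - 7*(-5 - 1*0)² + 4*(-5 - 1*0)*(-7))*(-22 - 122) = (12 + (-5 + 0)³ - 21 + 3*(-5 + 0)² + 4*(-5 + 0) - 7*(-5 + 0)² + 4*(-5 + 0)*(-7))*(-144) = (12 + (-5)³ - 21 + 3*(-5)² + 4*(-5) - 7*(-5)² + 4*(-5)*(-7))*(-144) = (12 - 125 - 21 + 3*25 - 20 - 7*25 + 140)*(-144) = (12 - 125 - 21 + 75 - 20 - 175 + 140)*(-144) = -114*(-144) = 16416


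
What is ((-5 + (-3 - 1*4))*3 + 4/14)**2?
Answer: 62500/49 ≈ 1275.5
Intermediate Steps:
((-5 + (-3 - 1*4))*3 + 4/14)**2 = ((-5 + (-3 - 4))*3 + 4*(1/14))**2 = ((-5 - 7)*3 + 2/7)**2 = (-12*3 + 2/7)**2 = (-36 + 2/7)**2 = (-250/7)**2 = 62500/49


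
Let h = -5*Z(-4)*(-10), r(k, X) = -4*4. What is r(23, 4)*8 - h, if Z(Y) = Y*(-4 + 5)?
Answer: 72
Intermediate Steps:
Z(Y) = Y (Z(Y) = Y*1 = Y)
r(k, X) = -16
h = -200 (h = -5*(-4)*(-10) = 20*(-10) = -200)
r(23, 4)*8 - h = -16*8 - 1*(-200) = -128 + 200 = 72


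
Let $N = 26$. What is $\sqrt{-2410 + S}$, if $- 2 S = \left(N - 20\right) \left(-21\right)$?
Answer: $i \sqrt{2347} \approx 48.446 i$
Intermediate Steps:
$S = 63$ ($S = - \frac{\left(26 - 20\right) \left(-21\right)}{2} = - \frac{6 \left(-21\right)}{2} = \left(- \frac{1}{2}\right) \left(-126\right) = 63$)
$\sqrt{-2410 + S} = \sqrt{-2410 + 63} = \sqrt{-2347} = i \sqrt{2347}$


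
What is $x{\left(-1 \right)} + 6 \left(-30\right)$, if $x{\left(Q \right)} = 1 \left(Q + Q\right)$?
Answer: $-182$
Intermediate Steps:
$x{\left(Q \right)} = 2 Q$ ($x{\left(Q \right)} = 1 \cdot 2 Q = 2 Q$)
$x{\left(-1 \right)} + 6 \left(-30\right) = 2 \left(-1\right) + 6 \left(-30\right) = -2 - 180 = -182$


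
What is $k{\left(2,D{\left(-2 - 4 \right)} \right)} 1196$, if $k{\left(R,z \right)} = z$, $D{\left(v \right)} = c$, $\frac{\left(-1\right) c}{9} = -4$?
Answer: $43056$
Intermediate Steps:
$c = 36$ ($c = \left(-9\right) \left(-4\right) = 36$)
$D{\left(v \right)} = 36$
$k{\left(2,D{\left(-2 - 4 \right)} \right)} 1196 = 36 \cdot 1196 = 43056$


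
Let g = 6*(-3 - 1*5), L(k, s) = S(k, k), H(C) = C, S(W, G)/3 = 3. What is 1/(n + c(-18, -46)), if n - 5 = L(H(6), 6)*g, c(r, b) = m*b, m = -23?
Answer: 1/631 ≈ 0.0015848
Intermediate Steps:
S(W, G) = 9 (S(W, G) = 3*3 = 9)
L(k, s) = 9
g = -48 (g = 6*(-3 - 5) = 6*(-8) = -48)
c(r, b) = -23*b
n = -427 (n = 5 + 9*(-48) = 5 - 432 = -427)
1/(n + c(-18, -46)) = 1/(-427 - 23*(-46)) = 1/(-427 + 1058) = 1/631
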